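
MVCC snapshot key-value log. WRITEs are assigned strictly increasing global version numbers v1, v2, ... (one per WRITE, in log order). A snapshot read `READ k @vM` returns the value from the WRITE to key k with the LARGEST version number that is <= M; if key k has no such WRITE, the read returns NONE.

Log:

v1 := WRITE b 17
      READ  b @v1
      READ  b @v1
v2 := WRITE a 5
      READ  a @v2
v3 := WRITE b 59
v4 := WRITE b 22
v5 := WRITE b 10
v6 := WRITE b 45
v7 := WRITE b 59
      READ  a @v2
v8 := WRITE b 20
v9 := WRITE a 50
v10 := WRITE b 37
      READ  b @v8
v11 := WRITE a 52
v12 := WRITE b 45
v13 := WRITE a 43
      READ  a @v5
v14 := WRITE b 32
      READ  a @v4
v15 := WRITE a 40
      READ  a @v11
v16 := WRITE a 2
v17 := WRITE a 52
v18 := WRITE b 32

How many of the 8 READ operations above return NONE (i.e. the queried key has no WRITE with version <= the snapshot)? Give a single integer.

Answer: 0

Derivation:
v1: WRITE b=17  (b history now [(1, 17)])
READ b @v1: history=[(1, 17)] -> pick v1 -> 17
READ b @v1: history=[(1, 17)] -> pick v1 -> 17
v2: WRITE a=5  (a history now [(2, 5)])
READ a @v2: history=[(2, 5)] -> pick v2 -> 5
v3: WRITE b=59  (b history now [(1, 17), (3, 59)])
v4: WRITE b=22  (b history now [(1, 17), (3, 59), (4, 22)])
v5: WRITE b=10  (b history now [(1, 17), (3, 59), (4, 22), (5, 10)])
v6: WRITE b=45  (b history now [(1, 17), (3, 59), (4, 22), (5, 10), (6, 45)])
v7: WRITE b=59  (b history now [(1, 17), (3, 59), (4, 22), (5, 10), (6, 45), (7, 59)])
READ a @v2: history=[(2, 5)] -> pick v2 -> 5
v8: WRITE b=20  (b history now [(1, 17), (3, 59), (4, 22), (5, 10), (6, 45), (7, 59), (8, 20)])
v9: WRITE a=50  (a history now [(2, 5), (9, 50)])
v10: WRITE b=37  (b history now [(1, 17), (3, 59), (4, 22), (5, 10), (6, 45), (7, 59), (8, 20), (10, 37)])
READ b @v8: history=[(1, 17), (3, 59), (4, 22), (5, 10), (6, 45), (7, 59), (8, 20), (10, 37)] -> pick v8 -> 20
v11: WRITE a=52  (a history now [(2, 5), (9, 50), (11, 52)])
v12: WRITE b=45  (b history now [(1, 17), (3, 59), (4, 22), (5, 10), (6, 45), (7, 59), (8, 20), (10, 37), (12, 45)])
v13: WRITE a=43  (a history now [(2, 5), (9, 50), (11, 52), (13, 43)])
READ a @v5: history=[(2, 5), (9, 50), (11, 52), (13, 43)] -> pick v2 -> 5
v14: WRITE b=32  (b history now [(1, 17), (3, 59), (4, 22), (5, 10), (6, 45), (7, 59), (8, 20), (10, 37), (12, 45), (14, 32)])
READ a @v4: history=[(2, 5), (9, 50), (11, 52), (13, 43)] -> pick v2 -> 5
v15: WRITE a=40  (a history now [(2, 5), (9, 50), (11, 52), (13, 43), (15, 40)])
READ a @v11: history=[(2, 5), (9, 50), (11, 52), (13, 43), (15, 40)] -> pick v11 -> 52
v16: WRITE a=2  (a history now [(2, 5), (9, 50), (11, 52), (13, 43), (15, 40), (16, 2)])
v17: WRITE a=52  (a history now [(2, 5), (9, 50), (11, 52), (13, 43), (15, 40), (16, 2), (17, 52)])
v18: WRITE b=32  (b history now [(1, 17), (3, 59), (4, 22), (5, 10), (6, 45), (7, 59), (8, 20), (10, 37), (12, 45), (14, 32), (18, 32)])
Read results in order: ['17', '17', '5', '5', '20', '5', '5', '52']
NONE count = 0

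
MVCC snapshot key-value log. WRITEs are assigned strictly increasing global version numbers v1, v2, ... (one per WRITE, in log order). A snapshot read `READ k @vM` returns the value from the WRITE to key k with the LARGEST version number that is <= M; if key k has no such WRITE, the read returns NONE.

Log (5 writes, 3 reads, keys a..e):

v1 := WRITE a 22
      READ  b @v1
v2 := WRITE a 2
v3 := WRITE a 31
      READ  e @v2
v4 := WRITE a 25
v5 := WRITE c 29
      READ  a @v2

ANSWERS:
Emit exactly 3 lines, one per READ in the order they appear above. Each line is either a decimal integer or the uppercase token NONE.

Answer: NONE
NONE
2

Derivation:
v1: WRITE a=22  (a history now [(1, 22)])
READ b @v1: history=[] -> no version <= 1 -> NONE
v2: WRITE a=2  (a history now [(1, 22), (2, 2)])
v3: WRITE a=31  (a history now [(1, 22), (2, 2), (3, 31)])
READ e @v2: history=[] -> no version <= 2 -> NONE
v4: WRITE a=25  (a history now [(1, 22), (2, 2), (3, 31), (4, 25)])
v5: WRITE c=29  (c history now [(5, 29)])
READ a @v2: history=[(1, 22), (2, 2), (3, 31), (4, 25)] -> pick v2 -> 2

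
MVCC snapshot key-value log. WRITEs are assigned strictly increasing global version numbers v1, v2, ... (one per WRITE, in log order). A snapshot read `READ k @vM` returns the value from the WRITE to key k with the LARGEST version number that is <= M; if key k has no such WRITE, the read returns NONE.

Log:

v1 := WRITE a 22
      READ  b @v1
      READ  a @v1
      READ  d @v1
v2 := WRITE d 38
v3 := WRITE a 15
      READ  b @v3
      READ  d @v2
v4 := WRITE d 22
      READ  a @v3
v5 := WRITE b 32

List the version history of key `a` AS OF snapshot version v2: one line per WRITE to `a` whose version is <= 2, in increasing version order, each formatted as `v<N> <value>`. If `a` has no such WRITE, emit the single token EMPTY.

Scan writes for key=a with version <= 2:
  v1 WRITE a 22 -> keep
  v2 WRITE d 38 -> skip
  v3 WRITE a 15 -> drop (> snap)
  v4 WRITE d 22 -> skip
  v5 WRITE b 32 -> skip
Collected: [(1, 22)]

Answer: v1 22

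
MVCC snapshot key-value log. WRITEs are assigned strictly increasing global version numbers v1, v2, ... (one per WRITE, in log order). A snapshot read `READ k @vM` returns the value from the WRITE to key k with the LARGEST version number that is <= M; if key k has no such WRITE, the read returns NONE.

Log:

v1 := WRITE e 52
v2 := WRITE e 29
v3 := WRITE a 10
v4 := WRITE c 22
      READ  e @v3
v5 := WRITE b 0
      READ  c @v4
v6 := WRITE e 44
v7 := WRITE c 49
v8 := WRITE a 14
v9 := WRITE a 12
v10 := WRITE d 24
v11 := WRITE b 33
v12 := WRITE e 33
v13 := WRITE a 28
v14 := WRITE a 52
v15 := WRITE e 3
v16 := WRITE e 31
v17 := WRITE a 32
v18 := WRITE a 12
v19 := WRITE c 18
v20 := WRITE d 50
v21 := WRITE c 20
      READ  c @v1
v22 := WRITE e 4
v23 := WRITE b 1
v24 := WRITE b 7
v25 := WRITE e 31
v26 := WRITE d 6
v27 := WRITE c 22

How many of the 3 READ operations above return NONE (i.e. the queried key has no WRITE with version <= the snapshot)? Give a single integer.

v1: WRITE e=52  (e history now [(1, 52)])
v2: WRITE e=29  (e history now [(1, 52), (2, 29)])
v3: WRITE a=10  (a history now [(3, 10)])
v4: WRITE c=22  (c history now [(4, 22)])
READ e @v3: history=[(1, 52), (2, 29)] -> pick v2 -> 29
v5: WRITE b=0  (b history now [(5, 0)])
READ c @v4: history=[(4, 22)] -> pick v4 -> 22
v6: WRITE e=44  (e history now [(1, 52), (2, 29), (6, 44)])
v7: WRITE c=49  (c history now [(4, 22), (7, 49)])
v8: WRITE a=14  (a history now [(3, 10), (8, 14)])
v9: WRITE a=12  (a history now [(3, 10), (8, 14), (9, 12)])
v10: WRITE d=24  (d history now [(10, 24)])
v11: WRITE b=33  (b history now [(5, 0), (11, 33)])
v12: WRITE e=33  (e history now [(1, 52), (2, 29), (6, 44), (12, 33)])
v13: WRITE a=28  (a history now [(3, 10), (8, 14), (9, 12), (13, 28)])
v14: WRITE a=52  (a history now [(3, 10), (8, 14), (9, 12), (13, 28), (14, 52)])
v15: WRITE e=3  (e history now [(1, 52), (2, 29), (6, 44), (12, 33), (15, 3)])
v16: WRITE e=31  (e history now [(1, 52), (2, 29), (6, 44), (12, 33), (15, 3), (16, 31)])
v17: WRITE a=32  (a history now [(3, 10), (8, 14), (9, 12), (13, 28), (14, 52), (17, 32)])
v18: WRITE a=12  (a history now [(3, 10), (8, 14), (9, 12), (13, 28), (14, 52), (17, 32), (18, 12)])
v19: WRITE c=18  (c history now [(4, 22), (7, 49), (19, 18)])
v20: WRITE d=50  (d history now [(10, 24), (20, 50)])
v21: WRITE c=20  (c history now [(4, 22), (7, 49), (19, 18), (21, 20)])
READ c @v1: history=[(4, 22), (7, 49), (19, 18), (21, 20)] -> no version <= 1 -> NONE
v22: WRITE e=4  (e history now [(1, 52), (2, 29), (6, 44), (12, 33), (15, 3), (16, 31), (22, 4)])
v23: WRITE b=1  (b history now [(5, 0), (11, 33), (23, 1)])
v24: WRITE b=7  (b history now [(5, 0), (11, 33), (23, 1), (24, 7)])
v25: WRITE e=31  (e history now [(1, 52), (2, 29), (6, 44), (12, 33), (15, 3), (16, 31), (22, 4), (25, 31)])
v26: WRITE d=6  (d history now [(10, 24), (20, 50), (26, 6)])
v27: WRITE c=22  (c history now [(4, 22), (7, 49), (19, 18), (21, 20), (27, 22)])
Read results in order: ['29', '22', 'NONE']
NONE count = 1

Answer: 1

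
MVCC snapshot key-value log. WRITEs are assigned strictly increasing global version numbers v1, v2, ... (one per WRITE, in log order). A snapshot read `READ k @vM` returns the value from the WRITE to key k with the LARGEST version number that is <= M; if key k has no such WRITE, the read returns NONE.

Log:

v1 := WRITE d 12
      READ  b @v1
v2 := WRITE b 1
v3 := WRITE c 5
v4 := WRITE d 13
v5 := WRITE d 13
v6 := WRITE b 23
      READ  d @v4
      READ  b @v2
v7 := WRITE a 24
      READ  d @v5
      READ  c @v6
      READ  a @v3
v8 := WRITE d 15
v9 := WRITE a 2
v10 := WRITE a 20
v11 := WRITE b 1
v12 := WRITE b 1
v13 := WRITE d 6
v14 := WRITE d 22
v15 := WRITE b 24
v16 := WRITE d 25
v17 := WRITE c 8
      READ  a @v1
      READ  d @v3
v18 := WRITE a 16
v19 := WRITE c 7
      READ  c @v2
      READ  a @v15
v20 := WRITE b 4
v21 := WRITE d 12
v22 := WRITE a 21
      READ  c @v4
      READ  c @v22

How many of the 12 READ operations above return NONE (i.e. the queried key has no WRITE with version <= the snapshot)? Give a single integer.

v1: WRITE d=12  (d history now [(1, 12)])
READ b @v1: history=[] -> no version <= 1 -> NONE
v2: WRITE b=1  (b history now [(2, 1)])
v3: WRITE c=5  (c history now [(3, 5)])
v4: WRITE d=13  (d history now [(1, 12), (4, 13)])
v5: WRITE d=13  (d history now [(1, 12), (4, 13), (5, 13)])
v6: WRITE b=23  (b history now [(2, 1), (6, 23)])
READ d @v4: history=[(1, 12), (4, 13), (5, 13)] -> pick v4 -> 13
READ b @v2: history=[(2, 1), (6, 23)] -> pick v2 -> 1
v7: WRITE a=24  (a history now [(7, 24)])
READ d @v5: history=[(1, 12), (4, 13), (5, 13)] -> pick v5 -> 13
READ c @v6: history=[(3, 5)] -> pick v3 -> 5
READ a @v3: history=[(7, 24)] -> no version <= 3 -> NONE
v8: WRITE d=15  (d history now [(1, 12), (4, 13), (5, 13), (8, 15)])
v9: WRITE a=2  (a history now [(7, 24), (9, 2)])
v10: WRITE a=20  (a history now [(7, 24), (9, 2), (10, 20)])
v11: WRITE b=1  (b history now [(2, 1), (6, 23), (11, 1)])
v12: WRITE b=1  (b history now [(2, 1), (6, 23), (11, 1), (12, 1)])
v13: WRITE d=6  (d history now [(1, 12), (4, 13), (5, 13), (8, 15), (13, 6)])
v14: WRITE d=22  (d history now [(1, 12), (4, 13), (5, 13), (8, 15), (13, 6), (14, 22)])
v15: WRITE b=24  (b history now [(2, 1), (6, 23), (11, 1), (12, 1), (15, 24)])
v16: WRITE d=25  (d history now [(1, 12), (4, 13), (5, 13), (8, 15), (13, 6), (14, 22), (16, 25)])
v17: WRITE c=8  (c history now [(3, 5), (17, 8)])
READ a @v1: history=[(7, 24), (9, 2), (10, 20)] -> no version <= 1 -> NONE
READ d @v3: history=[(1, 12), (4, 13), (5, 13), (8, 15), (13, 6), (14, 22), (16, 25)] -> pick v1 -> 12
v18: WRITE a=16  (a history now [(7, 24), (9, 2), (10, 20), (18, 16)])
v19: WRITE c=7  (c history now [(3, 5), (17, 8), (19, 7)])
READ c @v2: history=[(3, 5), (17, 8), (19, 7)] -> no version <= 2 -> NONE
READ a @v15: history=[(7, 24), (9, 2), (10, 20), (18, 16)] -> pick v10 -> 20
v20: WRITE b=4  (b history now [(2, 1), (6, 23), (11, 1), (12, 1), (15, 24), (20, 4)])
v21: WRITE d=12  (d history now [(1, 12), (4, 13), (5, 13), (8, 15), (13, 6), (14, 22), (16, 25), (21, 12)])
v22: WRITE a=21  (a history now [(7, 24), (9, 2), (10, 20), (18, 16), (22, 21)])
READ c @v4: history=[(3, 5), (17, 8), (19, 7)] -> pick v3 -> 5
READ c @v22: history=[(3, 5), (17, 8), (19, 7)] -> pick v19 -> 7
Read results in order: ['NONE', '13', '1', '13', '5', 'NONE', 'NONE', '12', 'NONE', '20', '5', '7']
NONE count = 4

Answer: 4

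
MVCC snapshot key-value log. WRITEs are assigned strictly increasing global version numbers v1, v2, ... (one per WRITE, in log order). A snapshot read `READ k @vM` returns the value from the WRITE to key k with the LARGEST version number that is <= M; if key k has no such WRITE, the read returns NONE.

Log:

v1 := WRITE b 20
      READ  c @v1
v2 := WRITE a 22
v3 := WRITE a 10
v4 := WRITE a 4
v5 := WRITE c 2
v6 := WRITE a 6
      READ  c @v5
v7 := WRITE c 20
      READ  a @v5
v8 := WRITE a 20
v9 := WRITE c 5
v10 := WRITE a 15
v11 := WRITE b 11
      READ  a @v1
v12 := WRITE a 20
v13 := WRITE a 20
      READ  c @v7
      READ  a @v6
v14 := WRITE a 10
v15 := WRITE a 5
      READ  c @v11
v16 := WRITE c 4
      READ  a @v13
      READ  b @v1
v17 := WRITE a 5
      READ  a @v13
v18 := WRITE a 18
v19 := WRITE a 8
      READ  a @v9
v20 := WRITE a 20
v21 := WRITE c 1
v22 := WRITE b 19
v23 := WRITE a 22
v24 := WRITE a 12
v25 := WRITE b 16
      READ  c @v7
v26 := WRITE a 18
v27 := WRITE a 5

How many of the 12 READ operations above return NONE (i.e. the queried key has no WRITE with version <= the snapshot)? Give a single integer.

Answer: 2

Derivation:
v1: WRITE b=20  (b history now [(1, 20)])
READ c @v1: history=[] -> no version <= 1 -> NONE
v2: WRITE a=22  (a history now [(2, 22)])
v3: WRITE a=10  (a history now [(2, 22), (3, 10)])
v4: WRITE a=4  (a history now [(2, 22), (3, 10), (4, 4)])
v5: WRITE c=2  (c history now [(5, 2)])
v6: WRITE a=6  (a history now [(2, 22), (3, 10), (4, 4), (6, 6)])
READ c @v5: history=[(5, 2)] -> pick v5 -> 2
v7: WRITE c=20  (c history now [(5, 2), (7, 20)])
READ a @v5: history=[(2, 22), (3, 10), (4, 4), (6, 6)] -> pick v4 -> 4
v8: WRITE a=20  (a history now [(2, 22), (3, 10), (4, 4), (6, 6), (8, 20)])
v9: WRITE c=5  (c history now [(5, 2), (7, 20), (9, 5)])
v10: WRITE a=15  (a history now [(2, 22), (3, 10), (4, 4), (6, 6), (8, 20), (10, 15)])
v11: WRITE b=11  (b history now [(1, 20), (11, 11)])
READ a @v1: history=[(2, 22), (3, 10), (4, 4), (6, 6), (8, 20), (10, 15)] -> no version <= 1 -> NONE
v12: WRITE a=20  (a history now [(2, 22), (3, 10), (4, 4), (6, 6), (8, 20), (10, 15), (12, 20)])
v13: WRITE a=20  (a history now [(2, 22), (3, 10), (4, 4), (6, 6), (8, 20), (10, 15), (12, 20), (13, 20)])
READ c @v7: history=[(5, 2), (7, 20), (9, 5)] -> pick v7 -> 20
READ a @v6: history=[(2, 22), (3, 10), (4, 4), (6, 6), (8, 20), (10, 15), (12, 20), (13, 20)] -> pick v6 -> 6
v14: WRITE a=10  (a history now [(2, 22), (3, 10), (4, 4), (6, 6), (8, 20), (10, 15), (12, 20), (13, 20), (14, 10)])
v15: WRITE a=5  (a history now [(2, 22), (3, 10), (4, 4), (6, 6), (8, 20), (10, 15), (12, 20), (13, 20), (14, 10), (15, 5)])
READ c @v11: history=[(5, 2), (7, 20), (9, 5)] -> pick v9 -> 5
v16: WRITE c=4  (c history now [(5, 2), (7, 20), (9, 5), (16, 4)])
READ a @v13: history=[(2, 22), (3, 10), (4, 4), (6, 6), (8, 20), (10, 15), (12, 20), (13, 20), (14, 10), (15, 5)] -> pick v13 -> 20
READ b @v1: history=[(1, 20), (11, 11)] -> pick v1 -> 20
v17: WRITE a=5  (a history now [(2, 22), (3, 10), (4, 4), (6, 6), (8, 20), (10, 15), (12, 20), (13, 20), (14, 10), (15, 5), (17, 5)])
READ a @v13: history=[(2, 22), (3, 10), (4, 4), (6, 6), (8, 20), (10, 15), (12, 20), (13, 20), (14, 10), (15, 5), (17, 5)] -> pick v13 -> 20
v18: WRITE a=18  (a history now [(2, 22), (3, 10), (4, 4), (6, 6), (8, 20), (10, 15), (12, 20), (13, 20), (14, 10), (15, 5), (17, 5), (18, 18)])
v19: WRITE a=8  (a history now [(2, 22), (3, 10), (4, 4), (6, 6), (8, 20), (10, 15), (12, 20), (13, 20), (14, 10), (15, 5), (17, 5), (18, 18), (19, 8)])
READ a @v9: history=[(2, 22), (3, 10), (4, 4), (6, 6), (8, 20), (10, 15), (12, 20), (13, 20), (14, 10), (15, 5), (17, 5), (18, 18), (19, 8)] -> pick v8 -> 20
v20: WRITE a=20  (a history now [(2, 22), (3, 10), (4, 4), (6, 6), (8, 20), (10, 15), (12, 20), (13, 20), (14, 10), (15, 5), (17, 5), (18, 18), (19, 8), (20, 20)])
v21: WRITE c=1  (c history now [(5, 2), (7, 20), (9, 5), (16, 4), (21, 1)])
v22: WRITE b=19  (b history now [(1, 20), (11, 11), (22, 19)])
v23: WRITE a=22  (a history now [(2, 22), (3, 10), (4, 4), (6, 6), (8, 20), (10, 15), (12, 20), (13, 20), (14, 10), (15, 5), (17, 5), (18, 18), (19, 8), (20, 20), (23, 22)])
v24: WRITE a=12  (a history now [(2, 22), (3, 10), (4, 4), (6, 6), (8, 20), (10, 15), (12, 20), (13, 20), (14, 10), (15, 5), (17, 5), (18, 18), (19, 8), (20, 20), (23, 22), (24, 12)])
v25: WRITE b=16  (b history now [(1, 20), (11, 11), (22, 19), (25, 16)])
READ c @v7: history=[(5, 2), (7, 20), (9, 5), (16, 4), (21, 1)] -> pick v7 -> 20
v26: WRITE a=18  (a history now [(2, 22), (3, 10), (4, 4), (6, 6), (8, 20), (10, 15), (12, 20), (13, 20), (14, 10), (15, 5), (17, 5), (18, 18), (19, 8), (20, 20), (23, 22), (24, 12), (26, 18)])
v27: WRITE a=5  (a history now [(2, 22), (3, 10), (4, 4), (6, 6), (8, 20), (10, 15), (12, 20), (13, 20), (14, 10), (15, 5), (17, 5), (18, 18), (19, 8), (20, 20), (23, 22), (24, 12), (26, 18), (27, 5)])
Read results in order: ['NONE', '2', '4', 'NONE', '20', '6', '5', '20', '20', '20', '20', '20']
NONE count = 2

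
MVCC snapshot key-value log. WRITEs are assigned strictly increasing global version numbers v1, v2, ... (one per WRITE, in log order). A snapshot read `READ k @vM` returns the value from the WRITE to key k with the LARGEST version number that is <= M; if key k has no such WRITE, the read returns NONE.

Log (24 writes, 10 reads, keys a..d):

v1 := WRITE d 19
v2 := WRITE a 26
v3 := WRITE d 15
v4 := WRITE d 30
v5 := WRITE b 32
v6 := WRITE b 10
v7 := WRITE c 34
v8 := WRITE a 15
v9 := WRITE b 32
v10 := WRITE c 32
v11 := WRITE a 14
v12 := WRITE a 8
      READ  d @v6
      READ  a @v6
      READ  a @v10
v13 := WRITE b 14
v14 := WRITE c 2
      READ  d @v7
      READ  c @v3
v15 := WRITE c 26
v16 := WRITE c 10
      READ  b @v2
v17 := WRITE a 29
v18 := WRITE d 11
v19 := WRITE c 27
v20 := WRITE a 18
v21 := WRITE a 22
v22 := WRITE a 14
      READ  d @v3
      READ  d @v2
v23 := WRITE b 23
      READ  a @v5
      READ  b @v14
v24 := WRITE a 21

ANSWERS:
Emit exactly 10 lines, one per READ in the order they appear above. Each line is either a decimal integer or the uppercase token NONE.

Answer: 30
26
15
30
NONE
NONE
15
19
26
14

Derivation:
v1: WRITE d=19  (d history now [(1, 19)])
v2: WRITE a=26  (a history now [(2, 26)])
v3: WRITE d=15  (d history now [(1, 19), (3, 15)])
v4: WRITE d=30  (d history now [(1, 19), (3, 15), (4, 30)])
v5: WRITE b=32  (b history now [(5, 32)])
v6: WRITE b=10  (b history now [(5, 32), (6, 10)])
v7: WRITE c=34  (c history now [(7, 34)])
v8: WRITE a=15  (a history now [(2, 26), (8, 15)])
v9: WRITE b=32  (b history now [(5, 32), (6, 10), (9, 32)])
v10: WRITE c=32  (c history now [(7, 34), (10, 32)])
v11: WRITE a=14  (a history now [(2, 26), (8, 15), (11, 14)])
v12: WRITE a=8  (a history now [(2, 26), (8, 15), (11, 14), (12, 8)])
READ d @v6: history=[(1, 19), (3, 15), (4, 30)] -> pick v4 -> 30
READ a @v6: history=[(2, 26), (8, 15), (11, 14), (12, 8)] -> pick v2 -> 26
READ a @v10: history=[(2, 26), (8, 15), (11, 14), (12, 8)] -> pick v8 -> 15
v13: WRITE b=14  (b history now [(5, 32), (6, 10), (9, 32), (13, 14)])
v14: WRITE c=2  (c history now [(7, 34), (10, 32), (14, 2)])
READ d @v7: history=[(1, 19), (3, 15), (4, 30)] -> pick v4 -> 30
READ c @v3: history=[(7, 34), (10, 32), (14, 2)] -> no version <= 3 -> NONE
v15: WRITE c=26  (c history now [(7, 34), (10, 32), (14, 2), (15, 26)])
v16: WRITE c=10  (c history now [(7, 34), (10, 32), (14, 2), (15, 26), (16, 10)])
READ b @v2: history=[(5, 32), (6, 10), (9, 32), (13, 14)] -> no version <= 2 -> NONE
v17: WRITE a=29  (a history now [(2, 26), (8, 15), (11, 14), (12, 8), (17, 29)])
v18: WRITE d=11  (d history now [(1, 19), (3, 15), (4, 30), (18, 11)])
v19: WRITE c=27  (c history now [(7, 34), (10, 32), (14, 2), (15, 26), (16, 10), (19, 27)])
v20: WRITE a=18  (a history now [(2, 26), (8, 15), (11, 14), (12, 8), (17, 29), (20, 18)])
v21: WRITE a=22  (a history now [(2, 26), (8, 15), (11, 14), (12, 8), (17, 29), (20, 18), (21, 22)])
v22: WRITE a=14  (a history now [(2, 26), (8, 15), (11, 14), (12, 8), (17, 29), (20, 18), (21, 22), (22, 14)])
READ d @v3: history=[(1, 19), (3, 15), (4, 30), (18, 11)] -> pick v3 -> 15
READ d @v2: history=[(1, 19), (3, 15), (4, 30), (18, 11)] -> pick v1 -> 19
v23: WRITE b=23  (b history now [(5, 32), (6, 10), (9, 32), (13, 14), (23, 23)])
READ a @v5: history=[(2, 26), (8, 15), (11, 14), (12, 8), (17, 29), (20, 18), (21, 22), (22, 14)] -> pick v2 -> 26
READ b @v14: history=[(5, 32), (6, 10), (9, 32), (13, 14), (23, 23)] -> pick v13 -> 14
v24: WRITE a=21  (a history now [(2, 26), (8, 15), (11, 14), (12, 8), (17, 29), (20, 18), (21, 22), (22, 14), (24, 21)])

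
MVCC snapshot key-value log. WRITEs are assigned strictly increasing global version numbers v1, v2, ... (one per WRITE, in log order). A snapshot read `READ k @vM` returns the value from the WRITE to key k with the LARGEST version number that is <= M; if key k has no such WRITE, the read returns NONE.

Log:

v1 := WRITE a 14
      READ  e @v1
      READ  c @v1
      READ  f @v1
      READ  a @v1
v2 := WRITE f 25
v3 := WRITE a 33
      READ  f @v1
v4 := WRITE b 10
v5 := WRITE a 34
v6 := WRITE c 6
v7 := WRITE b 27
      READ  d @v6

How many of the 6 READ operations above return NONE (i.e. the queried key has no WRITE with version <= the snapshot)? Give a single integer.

v1: WRITE a=14  (a history now [(1, 14)])
READ e @v1: history=[] -> no version <= 1 -> NONE
READ c @v1: history=[] -> no version <= 1 -> NONE
READ f @v1: history=[] -> no version <= 1 -> NONE
READ a @v1: history=[(1, 14)] -> pick v1 -> 14
v2: WRITE f=25  (f history now [(2, 25)])
v3: WRITE a=33  (a history now [(1, 14), (3, 33)])
READ f @v1: history=[(2, 25)] -> no version <= 1 -> NONE
v4: WRITE b=10  (b history now [(4, 10)])
v5: WRITE a=34  (a history now [(1, 14), (3, 33), (5, 34)])
v6: WRITE c=6  (c history now [(6, 6)])
v7: WRITE b=27  (b history now [(4, 10), (7, 27)])
READ d @v6: history=[] -> no version <= 6 -> NONE
Read results in order: ['NONE', 'NONE', 'NONE', '14', 'NONE', 'NONE']
NONE count = 5

Answer: 5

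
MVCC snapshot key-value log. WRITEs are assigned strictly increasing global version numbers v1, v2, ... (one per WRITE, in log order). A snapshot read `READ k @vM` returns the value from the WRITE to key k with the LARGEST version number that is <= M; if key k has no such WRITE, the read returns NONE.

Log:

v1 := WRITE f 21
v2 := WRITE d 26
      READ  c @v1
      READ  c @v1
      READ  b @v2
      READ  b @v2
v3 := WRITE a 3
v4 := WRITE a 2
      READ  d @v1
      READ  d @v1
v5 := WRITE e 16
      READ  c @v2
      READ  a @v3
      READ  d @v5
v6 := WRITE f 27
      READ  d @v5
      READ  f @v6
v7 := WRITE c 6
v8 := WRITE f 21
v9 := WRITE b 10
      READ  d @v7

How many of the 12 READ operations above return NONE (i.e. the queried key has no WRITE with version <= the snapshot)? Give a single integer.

Answer: 7

Derivation:
v1: WRITE f=21  (f history now [(1, 21)])
v2: WRITE d=26  (d history now [(2, 26)])
READ c @v1: history=[] -> no version <= 1 -> NONE
READ c @v1: history=[] -> no version <= 1 -> NONE
READ b @v2: history=[] -> no version <= 2 -> NONE
READ b @v2: history=[] -> no version <= 2 -> NONE
v3: WRITE a=3  (a history now [(3, 3)])
v4: WRITE a=2  (a history now [(3, 3), (4, 2)])
READ d @v1: history=[(2, 26)] -> no version <= 1 -> NONE
READ d @v1: history=[(2, 26)] -> no version <= 1 -> NONE
v5: WRITE e=16  (e history now [(5, 16)])
READ c @v2: history=[] -> no version <= 2 -> NONE
READ a @v3: history=[(3, 3), (4, 2)] -> pick v3 -> 3
READ d @v5: history=[(2, 26)] -> pick v2 -> 26
v6: WRITE f=27  (f history now [(1, 21), (6, 27)])
READ d @v5: history=[(2, 26)] -> pick v2 -> 26
READ f @v6: history=[(1, 21), (6, 27)] -> pick v6 -> 27
v7: WRITE c=6  (c history now [(7, 6)])
v8: WRITE f=21  (f history now [(1, 21), (6, 27), (8, 21)])
v9: WRITE b=10  (b history now [(9, 10)])
READ d @v7: history=[(2, 26)] -> pick v2 -> 26
Read results in order: ['NONE', 'NONE', 'NONE', 'NONE', 'NONE', 'NONE', 'NONE', '3', '26', '26', '27', '26']
NONE count = 7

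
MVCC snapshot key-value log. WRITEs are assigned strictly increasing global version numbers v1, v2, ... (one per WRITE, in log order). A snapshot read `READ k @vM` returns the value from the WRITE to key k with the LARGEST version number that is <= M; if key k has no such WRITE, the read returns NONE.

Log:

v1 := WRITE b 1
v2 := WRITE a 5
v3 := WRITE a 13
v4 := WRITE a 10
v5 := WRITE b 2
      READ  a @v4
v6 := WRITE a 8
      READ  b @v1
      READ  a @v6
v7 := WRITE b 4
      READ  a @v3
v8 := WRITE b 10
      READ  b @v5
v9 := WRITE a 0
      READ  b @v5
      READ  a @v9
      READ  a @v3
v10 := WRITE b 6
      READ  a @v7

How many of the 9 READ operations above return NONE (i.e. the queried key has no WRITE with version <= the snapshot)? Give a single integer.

Answer: 0

Derivation:
v1: WRITE b=1  (b history now [(1, 1)])
v2: WRITE a=5  (a history now [(2, 5)])
v3: WRITE a=13  (a history now [(2, 5), (3, 13)])
v4: WRITE a=10  (a history now [(2, 5), (3, 13), (4, 10)])
v5: WRITE b=2  (b history now [(1, 1), (5, 2)])
READ a @v4: history=[(2, 5), (3, 13), (4, 10)] -> pick v4 -> 10
v6: WRITE a=8  (a history now [(2, 5), (3, 13), (4, 10), (6, 8)])
READ b @v1: history=[(1, 1), (5, 2)] -> pick v1 -> 1
READ a @v6: history=[(2, 5), (3, 13), (4, 10), (6, 8)] -> pick v6 -> 8
v7: WRITE b=4  (b history now [(1, 1), (5, 2), (7, 4)])
READ a @v3: history=[(2, 5), (3, 13), (4, 10), (6, 8)] -> pick v3 -> 13
v8: WRITE b=10  (b history now [(1, 1), (5, 2), (7, 4), (8, 10)])
READ b @v5: history=[(1, 1), (5, 2), (7, 4), (8, 10)] -> pick v5 -> 2
v9: WRITE a=0  (a history now [(2, 5), (3, 13), (4, 10), (6, 8), (9, 0)])
READ b @v5: history=[(1, 1), (5, 2), (7, 4), (8, 10)] -> pick v5 -> 2
READ a @v9: history=[(2, 5), (3, 13), (4, 10), (6, 8), (9, 0)] -> pick v9 -> 0
READ a @v3: history=[(2, 5), (3, 13), (4, 10), (6, 8), (9, 0)] -> pick v3 -> 13
v10: WRITE b=6  (b history now [(1, 1), (5, 2), (7, 4), (8, 10), (10, 6)])
READ a @v7: history=[(2, 5), (3, 13), (4, 10), (6, 8), (9, 0)] -> pick v6 -> 8
Read results in order: ['10', '1', '8', '13', '2', '2', '0', '13', '8']
NONE count = 0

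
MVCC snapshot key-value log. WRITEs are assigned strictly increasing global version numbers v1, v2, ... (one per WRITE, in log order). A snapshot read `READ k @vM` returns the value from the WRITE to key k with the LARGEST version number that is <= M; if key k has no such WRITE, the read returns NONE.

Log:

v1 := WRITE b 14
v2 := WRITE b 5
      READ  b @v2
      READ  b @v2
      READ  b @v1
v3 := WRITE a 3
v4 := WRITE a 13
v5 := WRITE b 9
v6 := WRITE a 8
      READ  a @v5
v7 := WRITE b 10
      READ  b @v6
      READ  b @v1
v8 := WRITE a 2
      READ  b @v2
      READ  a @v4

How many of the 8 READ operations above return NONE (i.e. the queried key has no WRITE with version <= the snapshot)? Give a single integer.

Answer: 0

Derivation:
v1: WRITE b=14  (b history now [(1, 14)])
v2: WRITE b=5  (b history now [(1, 14), (2, 5)])
READ b @v2: history=[(1, 14), (2, 5)] -> pick v2 -> 5
READ b @v2: history=[(1, 14), (2, 5)] -> pick v2 -> 5
READ b @v1: history=[(1, 14), (2, 5)] -> pick v1 -> 14
v3: WRITE a=3  (a history now [(3, 3)])
v4: WRITE a=13  (a history now [(3, 3), (4, 13)])
v5: WRITE b=9  (b history now [(1, 14), (2, 5), (5, 9)])
v6: WRITE a=8  (a history now [(3, 3), (4, 13), (6, 8)])
READ a @v5: history=[(3, 3), (4, 13), (6, 8)] -> pick v4 -> 13
v7: WRITE b=10  (b history now [(1, 14), (2, 5), (5, 9), (7, 10)])
READ b @v6: history=[(1, 14), (2, 5), (5, 9), (7, 10)] -> pick v5 -> 9
READ b @v1: history=[(1, 14), (2, 5), (5, 9), (7, 10)] -> pick v1 -> 14
v8: WRITE a=2  (a history now [(3, 3), (4, 13), (6, 8), (8, 2)])
READ b @v2: history=[(1, 14), (2, 5), (5, 9), (7, 10)] -> pick v2 -> 5
READ a @v4: history=[(3, 3), (4, 13), (6, 8), (8, 2)] -> pick v4 -> 13
Read results in order: ['5', '5', '14', '13', '9', '14', '5', '13']
NONE count = 0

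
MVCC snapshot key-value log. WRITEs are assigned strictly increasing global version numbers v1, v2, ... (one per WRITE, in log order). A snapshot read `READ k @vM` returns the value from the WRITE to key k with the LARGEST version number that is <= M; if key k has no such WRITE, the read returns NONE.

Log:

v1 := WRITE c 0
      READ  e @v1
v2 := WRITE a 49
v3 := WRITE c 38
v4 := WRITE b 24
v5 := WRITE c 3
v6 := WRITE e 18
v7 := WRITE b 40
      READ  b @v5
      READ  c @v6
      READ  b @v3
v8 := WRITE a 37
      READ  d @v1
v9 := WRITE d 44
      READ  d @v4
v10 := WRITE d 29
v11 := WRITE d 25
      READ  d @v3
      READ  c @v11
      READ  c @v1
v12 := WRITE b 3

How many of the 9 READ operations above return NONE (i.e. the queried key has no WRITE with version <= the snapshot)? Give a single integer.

Answer: 5

Derivation:
v1: WRITE c=0  (c history now [(1, 0)])
READ e @v1: history=[] -> no version <= 1 -> NONE
v2: WRITE a=49  (a history now [(2, 49)])
v3: WRITE c=38  (c history now [(1, 0), (3, 38)])
v4: WRITE b=24  (b history now [(4, 24)])
v5: WRITE c=3  (c history now [(1, 0), (3, 38), (5, 3)])
v6: WRITE e=18  (e history now [(6, 18)])
v7: WRITE b=40  (b history now [(4, 24), (7, 40)])
READ b @v5: history=[(4, 24), (7, 40)] -> pick v4 -> 24
READ c @v6: history=[(1, 0), (3, 38), (5, 3)] -> pick v5 -> 3
READ b @v3: history=[(4, 24), (7, 40)] -> no version <= 3 -> NONE
v8: WRITE a=37  (a history now [(2, 49), (8, 37)])
READ d @v1: history=[] -> no version <= 1 -> NONE
v9: WRITE d=44  (d history now [(9, 44)])
READ d @v4: history=[(9, 44)] -> no version <= 4 -> NONE
v10: WRITE d=29  (d history now [(9, 44), (10, 29)])
v11: WRITE d=25  (d history now [(9, 44), (10, 29), (11, 25)])
READ d @v3: history=[(9, 44), (10, 29), (11, 25)] -> no version <= 3 -> NONE
READ c @v11: history=[(1, 0), (3, 38), (5, 3)] -> pick v5 -> 3
READ c @v1: history=[(1, 0), (3, 38), (5, 3)] -> pick v1 -> 0
v12: WRITE b=3  (b history now [(4, 24), (7, 40), (12, 3)])
Read results in order: ['NONE', '24', '3', 'NONE', 'NONE', 'NONE', 'NONE', '3', '0']
NONE count = 5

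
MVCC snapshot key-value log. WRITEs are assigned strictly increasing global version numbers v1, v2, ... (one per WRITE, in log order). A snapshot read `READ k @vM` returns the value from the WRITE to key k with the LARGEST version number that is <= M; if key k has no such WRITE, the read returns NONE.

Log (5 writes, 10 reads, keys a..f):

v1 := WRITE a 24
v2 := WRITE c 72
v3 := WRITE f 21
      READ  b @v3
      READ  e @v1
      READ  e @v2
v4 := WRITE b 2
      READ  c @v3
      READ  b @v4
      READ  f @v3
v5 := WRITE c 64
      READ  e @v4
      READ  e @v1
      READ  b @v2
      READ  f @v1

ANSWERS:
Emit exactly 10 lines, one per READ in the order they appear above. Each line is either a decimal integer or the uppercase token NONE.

v1: WRITE a=24  (a history now [(1, 24)])
v2: WRITE c=72  (c history now [(2, 72)])
v3: WRITE f=21  (f history now [(3, 21)])
READ b @v3: history=[] -> no version <= 3 -> NONE
READ e @v1: history=[] -> no version <= 1 -> NONE
READ e @v2: history=[] -> no version <= 2 -> NONE
v4: WRITE b=2  (b history now [(4, 2)])
READ c @v3: history=[(2, 72)] -> pick v2 -> 72
READ b @v4: history=[(4, 2)] -> pick v4 -> 2
READ f @v3: history=[(3, 21)] -> pick v3 -> 21
v5: WRITE c=64  (c history now [(2, 72), (5, 64)])
READ e @v4: history=[] -> no version <= 4 -> NONE
READ e @v1: history=[] -> no version <= 1 -> NONE
READ b @v2: history=[(4, 2)] -> no version <= 2 -> NONE
READ f @v1: history=[(3, 21)] -> no version <= 1 -> NONE

Answer: NONE
NONE
NONE
72
2
21
NONE
NONE
NONE
NONE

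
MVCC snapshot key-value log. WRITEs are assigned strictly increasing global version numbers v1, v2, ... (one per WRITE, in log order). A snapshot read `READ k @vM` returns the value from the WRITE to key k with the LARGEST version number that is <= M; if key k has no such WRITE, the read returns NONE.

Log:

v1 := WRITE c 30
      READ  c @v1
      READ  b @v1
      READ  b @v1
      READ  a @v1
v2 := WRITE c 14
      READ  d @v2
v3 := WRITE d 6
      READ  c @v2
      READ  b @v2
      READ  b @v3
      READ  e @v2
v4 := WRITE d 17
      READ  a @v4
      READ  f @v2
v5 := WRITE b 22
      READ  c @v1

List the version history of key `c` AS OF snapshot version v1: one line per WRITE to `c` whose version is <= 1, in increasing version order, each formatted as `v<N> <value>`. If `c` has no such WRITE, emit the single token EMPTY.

Answer: v1 30

Derivation:
Scan writes for key=c with version <= 1:
  v1 WRITE c 30 -> keep
  v2 WRITE c 14 -> drop (> snap)
  v3 WRITE d 6 -> skip
  v4 WRITE d 17 -> skip
  v5 WRITE b 22 -> skip
Collected: [(1, 30)]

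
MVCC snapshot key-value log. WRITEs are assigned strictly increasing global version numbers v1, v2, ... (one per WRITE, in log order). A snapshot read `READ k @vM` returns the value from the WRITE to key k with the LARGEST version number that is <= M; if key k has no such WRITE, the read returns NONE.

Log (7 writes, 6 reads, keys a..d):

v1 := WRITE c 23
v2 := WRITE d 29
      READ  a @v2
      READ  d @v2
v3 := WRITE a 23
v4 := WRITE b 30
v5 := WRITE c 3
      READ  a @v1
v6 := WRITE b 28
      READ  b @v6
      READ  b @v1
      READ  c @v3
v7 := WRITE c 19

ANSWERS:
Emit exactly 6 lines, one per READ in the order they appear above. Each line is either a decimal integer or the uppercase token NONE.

v1: WRITE c=23  (c history now [(1, 23)])
v2: WRITE d=29  (d history now [(2, 29)])
READ a @v2: history=[] -> no version <= 2 -> NONE
READ d @v2: history=[(2, 29)] -> pick v2 -> 29
v3: WRITE a=23  (a history now [(3, 23)])
v4: WRITE b=30  (b history now [(4, 30)])
v5: WRITE c=3  (c history now [(1, 23), (5, 3)])
READ a @v1: history=[(3, 23)] -> no version <= 1 -> NONE
v6: WRITE b=28  (b history now [(4, 30), (6, 28)])
READ b @v6: history=[(4, 30), (6, 28)] -> pick v6 -> 28
READ b @v1: history=[(4, 30), (6, 28)] -> no version <= 1 -> NONE
READ c @v3: history=[(1, 23), (5, 3)] -> pick v1 -> 23
v7: WRITE c=19  (c history now [(1, 23), (5, 3), (7, 19)])

Answer: NONE
29
NONE
28
NONE
23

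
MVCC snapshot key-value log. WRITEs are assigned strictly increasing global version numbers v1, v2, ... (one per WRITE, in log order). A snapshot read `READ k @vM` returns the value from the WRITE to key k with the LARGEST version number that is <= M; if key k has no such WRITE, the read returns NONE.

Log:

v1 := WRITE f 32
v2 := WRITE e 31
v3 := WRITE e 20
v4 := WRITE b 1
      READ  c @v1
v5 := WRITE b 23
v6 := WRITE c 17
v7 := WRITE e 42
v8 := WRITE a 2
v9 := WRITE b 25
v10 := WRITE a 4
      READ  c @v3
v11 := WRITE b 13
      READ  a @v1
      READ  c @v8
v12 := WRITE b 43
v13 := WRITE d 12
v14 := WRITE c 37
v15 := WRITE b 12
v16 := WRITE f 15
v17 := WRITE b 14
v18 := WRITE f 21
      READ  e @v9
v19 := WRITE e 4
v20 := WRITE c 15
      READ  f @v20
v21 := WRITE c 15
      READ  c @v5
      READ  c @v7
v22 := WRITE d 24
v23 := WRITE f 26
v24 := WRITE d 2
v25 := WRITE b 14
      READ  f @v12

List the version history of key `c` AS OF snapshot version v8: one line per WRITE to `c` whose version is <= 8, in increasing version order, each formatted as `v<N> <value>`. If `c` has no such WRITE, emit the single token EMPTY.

Scan writes for key=c with version <= 8:
  v1 WRITE f 32 -> skip
  v2 WRITE e 31 -> skip
  v3 WRITE e 20 -> skip
  v4 WRITE b 1 -> skip
  v5 WRITE b 23 -> skip
  v6 WRITE c 17 -> keep
  v7 WRITE e 42 -> skip
  v8 WRITE a 2 -> skip
  v9 WRITE b 25 -> skip
  v10 WRITE a 4 -> skip
  v11 WRITE b 13 -> skip
  v12 WRITE b 43 -> skip
  v13 WRITE d 12 -> skip
  v14 WRITE c 37 -> drop (> snap)
  v15 WRITE b 12 -> skip
  v16 WRITE f 15 -> skip
  v17 WRITE b 14 -> skip
  v18 WRITE f 21 -> skip
  v19 WRITE e 4 -> skip
  v20 WRITE c 15 -> drop (> snap)
  v21 WRITE c 15 -> drop (> snap)
  v22 WRITE d 24 -> skip
  v23 WRITE f 26 -> skip
  v24 WRITE d 2 -> skip
  v25 WRITE b 14 -> skip
Collected: [(6, 17)]

Answer: v6 17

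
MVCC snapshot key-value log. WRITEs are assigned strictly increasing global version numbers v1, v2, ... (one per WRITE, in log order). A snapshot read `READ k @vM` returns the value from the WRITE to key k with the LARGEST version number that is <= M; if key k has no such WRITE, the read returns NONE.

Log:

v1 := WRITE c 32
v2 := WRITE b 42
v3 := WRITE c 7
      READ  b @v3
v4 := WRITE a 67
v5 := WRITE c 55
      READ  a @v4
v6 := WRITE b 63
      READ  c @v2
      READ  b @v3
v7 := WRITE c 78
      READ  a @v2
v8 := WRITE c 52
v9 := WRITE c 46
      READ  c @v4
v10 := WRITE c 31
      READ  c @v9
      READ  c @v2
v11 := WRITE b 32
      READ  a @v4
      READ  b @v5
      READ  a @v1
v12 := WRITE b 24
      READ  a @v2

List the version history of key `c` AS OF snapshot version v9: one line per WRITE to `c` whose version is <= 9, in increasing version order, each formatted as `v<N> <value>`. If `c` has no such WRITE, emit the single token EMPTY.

Scan writes for key=c with version <= 9:
  v1 WRITE c 32 -> keep
  v2 WRITE b 42 -> skip
  v3 WRITE c 7 -> keep
  v4 WRITE a 67 -> skip
  v5 WRITE c 55 -> keep
  v6 WRITE b 63 -> skip
  v7 WRITE c 78 -> keep
  v8 WRITE c 52 -> keep
  v9 WRITE c 46 -> keep
  v10 WRITE c 31 -> drop (> snap)
  v11 WRITE b 32 -> skip
  v12 WRITE b 24 -> skip
Collected: [(1, 32), (3, 7), (5, 55), (7, 78), (8, 52), (9, 46)]

Answer: v1 32
v3 7
v5 55
v7 78
v8 52
v9 46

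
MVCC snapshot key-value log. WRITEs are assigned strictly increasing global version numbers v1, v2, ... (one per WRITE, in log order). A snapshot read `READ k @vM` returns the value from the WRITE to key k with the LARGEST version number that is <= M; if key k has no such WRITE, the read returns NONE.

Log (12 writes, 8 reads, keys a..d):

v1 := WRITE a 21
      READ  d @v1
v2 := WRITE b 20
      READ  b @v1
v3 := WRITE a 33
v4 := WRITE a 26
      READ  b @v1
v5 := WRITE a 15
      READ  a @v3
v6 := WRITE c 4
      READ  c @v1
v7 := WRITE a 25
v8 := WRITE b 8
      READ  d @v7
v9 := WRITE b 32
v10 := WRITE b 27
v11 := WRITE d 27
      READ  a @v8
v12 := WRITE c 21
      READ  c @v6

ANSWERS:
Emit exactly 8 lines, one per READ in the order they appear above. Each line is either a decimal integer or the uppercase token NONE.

Answer: NONE
NONE
NONE
33
NONE
NONE
25
4

Derivation:
v1: WRITE a=21  (a history now [(1, 21)])
READ d @v1: history=[] -> no version <= 1 -> NONE
v2: WRITE b=20  (b history now [(2, 20)])
READ b @v1: history=[(2, 20)] -> no version <= 1 -> NONE
v3: WRITE a=33  (a history now [(1, 21), (3, 33)])
v4: WRITE a=26  (a history now [(1, 21), (3, 33), (4, 26)])
READ b @v1: history=[(2, 20)] -> no version <= 1 -> NONE
v5: WRITE a=15  (a history now [(1, 21), (3, 33), (4, 26), (5, 15)])
READ a @v3: history=[(1, 21), (3, 33), (4, 26), (5, 15)] -> pick v3 -> 33
v6: WRITE c=4  (c history now [(6, 4)])
READ c @v1: history=[(6, 4)] -> no version <= 1 -> NONE
v7: WRITE a=25  (a history now [(1, 21), (3, 33), (4, 26), (5, 15), (7, 25)])
v8: WRITE b=8  (b history now [(2, 20), (8, 8)])
READ d @v7: history=[] -> no version <= 7 -> NONE
v9: WRITE b=32  (b history now [(2, 20), (8, 8), (9, 32)])
v10: WRITE b=27  (b history now [(2, 20), (8, 8), (9, 32), (10, 27)])
v11: WRITE d=27  (d history now [(11, 27)])
READ a @v8: history=[(1, 21), (3, 33), (4, 26), (5, 15), (7, 25)] -> pick v7 -> 25
v12: WRITE c=21  (c history now [(6, 4), (12, 21)])
READ c @v6: history=[(6, 4), (12, 21)] -> pick v6 -> 4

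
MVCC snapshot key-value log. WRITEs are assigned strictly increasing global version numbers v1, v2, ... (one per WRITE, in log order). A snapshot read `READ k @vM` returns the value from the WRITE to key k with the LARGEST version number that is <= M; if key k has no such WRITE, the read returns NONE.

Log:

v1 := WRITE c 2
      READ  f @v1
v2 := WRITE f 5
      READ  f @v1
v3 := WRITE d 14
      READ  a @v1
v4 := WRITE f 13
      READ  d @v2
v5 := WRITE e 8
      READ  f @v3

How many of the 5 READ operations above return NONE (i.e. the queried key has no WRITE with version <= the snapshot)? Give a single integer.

v1: WRITE c=2  (c history now [(1, 2)])
READ f @v1: history=[] -> no version <= 1 -> NONE
v2: WRITE f=5  (f history now [(2, 5)])
READ f @v1: history=[(2, 5)] -> no version <= 1 -> NONE
v3: WRITE d=14  (d history now [(3, 14)])
READ a @v1: history=[] -> no version <= 1 -> NONE
v4: WRITE f=13  (f history now [(2, 5), (4, 13)])
READ d @v2: history=[(3, 14)] -> no version <= 2 -> NONE
v5: WRITE e=8  (e history now [(5, 8)])
READ f @v3: history=[(2, 5), (4, 13)] -> pick v2 -> 5
Read results in order: ['NONE', 'NONE', 'NONE', 'NONE', '5']
NONE count = 4

Answer: 4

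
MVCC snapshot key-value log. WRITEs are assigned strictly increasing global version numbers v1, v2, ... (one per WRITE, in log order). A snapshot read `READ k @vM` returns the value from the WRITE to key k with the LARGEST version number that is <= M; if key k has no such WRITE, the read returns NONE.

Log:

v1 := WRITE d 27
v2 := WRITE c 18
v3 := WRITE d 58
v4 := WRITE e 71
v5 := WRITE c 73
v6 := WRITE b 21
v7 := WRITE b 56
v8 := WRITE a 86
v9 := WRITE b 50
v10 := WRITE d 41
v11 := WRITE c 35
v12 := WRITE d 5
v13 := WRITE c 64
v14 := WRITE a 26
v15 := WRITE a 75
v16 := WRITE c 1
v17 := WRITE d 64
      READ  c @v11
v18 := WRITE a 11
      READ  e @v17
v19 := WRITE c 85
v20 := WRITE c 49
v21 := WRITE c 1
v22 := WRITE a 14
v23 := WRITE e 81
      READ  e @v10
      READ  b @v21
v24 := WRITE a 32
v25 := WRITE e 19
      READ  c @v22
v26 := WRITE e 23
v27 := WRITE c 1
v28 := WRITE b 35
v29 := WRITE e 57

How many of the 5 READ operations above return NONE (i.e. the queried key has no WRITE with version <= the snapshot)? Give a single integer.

Answer: 0

Derivation:
v1: WRITE d=27  (d history now [(1, 27)])
v2: WRITE c=18  (c history now [(2, 18)])
v3: WRITE d=58  (d history now [(1, 27), (3, 58)])
v4: WRITE e=71  (e history now [(4, 71)])
v5: WRITE c=73  (c history now [(2, 18), (5, 73)])
v6: WRITE b=21  (b history now [(6, 21)])
v7: WRITE b=56  (b history now [(6, 21), (7, 56)])
v8: WRITE a=86  (a history now [(8, 86)])
v9: WRITE b=50  (b history now [(6, 21), (7, 56), (9, 50)])
v10: WRITE d=41  (d history now [(1, 27), (3, 58), (10, 41)])
v11: WRITE c=35  (c history now [(2, 18), (5, 73), (11, 35)])
v12: WRITE d=5  (d history now [(1, 27), (3, 58), (10, 41), (12, 5)])
v13: WRITE c=64  (c history now [(2, 18), (5, 73), (11, 35), (13, 64)])
v14: WRITE a=26  (a history now [(8, 86), (14, 26)])
v15: WRITE a=75  (a history now [(8, 86), (14, 26), (15, 75)])
v16: WRITE c=1  (c history now [(2, 18), (5, 73), (11, 35), (13, 64), (16, 1)])
v17: WRITE d=64  (d history now [(1, 27), (3, 58), (10, 41), (12, 5), (17, 64)])
READ c @v11: history=[(2, 18), (5, 73), (11, 35), (13, 64), (16, 1)] -> pick v11 -> 35
v18: WRITE a=11  (a history now [(8, 86), (14, 26), (15, 75), (18, 11)])
READ e @v17: history=[(4, 71)] -> pick v4 -> 71
v19: WRITE c=85  (c history now [(2, 18), (5, 73), (11, 35), (13, 64), (16, 1), (19, 85)])
v20: WRITE c=49  (c history now [(2, 18), (5, 73), (11, 35), (13, 64), (16, 1), (19, 85), (20, 49)])
v21: WRITE c=1  (c history now [(2, 18), (5, 73), (11, 35), (13, 64), (16, 1), (19, 85), (20, 49), (21, 1)])
v22: WRITE a=14  (a history now [(8, 86), (14, 26), (15, 75), (18, 11), (22, 14)])
v23: WRITE e=81  (e history now [(4, 71), (23, 81)])
READ e @v10: history=[(4, 71), (23, 81)] -> pick v4 -> 71
READ b @v21: history=[(6, 21), (7, 56), (9, 50)] -> pick v9 -> 50
v24: WRITE a=32  (a history now [(8, 86), (14, 26), (15, 75), (18, 11), (22, 14), (24, 32)])
v25: WRITE e=19  (e history now [(4, 71), (23, 81), (25, 19)])
READ c @v22: history=[(2, 18), (5, 73), (11, 35), (13, 64), (16, 1), (19, 85), (20, 49), (21, 1)] -> pick v21 -> 1
v26: WRITE e=23  (e history now [(4, 71), (23, 81), (25, 19), (26, 23)])
v27: WRITE c=1  (c history now [(2, 18), (5, 73), (11, 35), (13, 64), (16, 1), (19, 85), (20, 49), (21, 1), (27, 1)])
v28: WRITE b=35  (b history now [(6, 21), (7, 56), (9, 50), (28, 35)])
v29: WRITE e=57  (e history now [(4, 71), (23, 81), (25, 19), (26, 23), (29, 57)])
Read results in order: ['35', '71', '71', '50', '1']
NONE count = 0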